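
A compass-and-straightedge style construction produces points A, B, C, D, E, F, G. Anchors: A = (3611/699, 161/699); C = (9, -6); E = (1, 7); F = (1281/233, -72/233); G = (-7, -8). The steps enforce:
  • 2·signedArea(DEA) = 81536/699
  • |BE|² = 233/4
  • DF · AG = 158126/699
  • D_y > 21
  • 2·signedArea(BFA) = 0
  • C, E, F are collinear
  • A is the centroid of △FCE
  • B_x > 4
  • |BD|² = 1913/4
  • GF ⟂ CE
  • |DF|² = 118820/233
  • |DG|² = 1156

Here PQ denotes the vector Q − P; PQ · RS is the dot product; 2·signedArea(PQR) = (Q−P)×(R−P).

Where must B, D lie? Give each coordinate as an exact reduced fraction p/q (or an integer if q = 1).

B = (5, 1/2)
D = (9, 22)

1. B_x = 5  [line -377/699·x + -232/699·y + 667/233 = 0 ∩ |BE|² = 233/4]
2. B_y = 1/2  [line -377/699·x + -232/699·y + 667/233 = 0 ∩ |BE|² = 233/4]
   → B = (5, 1/2)
3. D_x = 9  [DF · AG = 158126/699 ∩ 2·signedArea(DEA) = 81536/699]
4. D_y = 22  [DF · AG = 158126/699 ∩ 2·signedArea(DEA) = 81536/699]
   → D = (9, 22)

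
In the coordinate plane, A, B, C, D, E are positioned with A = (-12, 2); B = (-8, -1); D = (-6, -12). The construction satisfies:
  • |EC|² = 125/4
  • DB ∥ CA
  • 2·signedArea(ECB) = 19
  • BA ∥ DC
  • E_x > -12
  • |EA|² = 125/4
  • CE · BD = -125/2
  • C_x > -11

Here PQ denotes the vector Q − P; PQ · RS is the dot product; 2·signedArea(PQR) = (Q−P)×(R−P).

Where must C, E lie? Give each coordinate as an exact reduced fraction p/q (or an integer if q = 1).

1. C_x = -10  [DB ∥ CA ∩ BA ∥ DC]
2. C_y = -9  [DB ∥ CA ∩ BA ∥ DC]
   → C = (-10, -9)
3. E_x = -11  [2·signedArea(ECB) = 19 ∩ CE · BD = -125/2]
4. E_y = -7/2  [2·signedArea(ECB) = 19 ∩ CE · BD = -125/2]
   → E = (-11, -7/2)

C = (-10, -9)
E = (-11, -7/2)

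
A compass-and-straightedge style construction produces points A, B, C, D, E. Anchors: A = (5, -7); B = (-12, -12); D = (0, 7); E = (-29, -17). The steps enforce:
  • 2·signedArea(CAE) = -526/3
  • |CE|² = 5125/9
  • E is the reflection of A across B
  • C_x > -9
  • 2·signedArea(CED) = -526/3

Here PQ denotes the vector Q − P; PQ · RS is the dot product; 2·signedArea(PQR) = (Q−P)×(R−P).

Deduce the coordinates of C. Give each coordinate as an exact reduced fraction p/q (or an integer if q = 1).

C = (-8, -17/3)

1. C_x = -8  [2·signedArea(CAE) = -526/3 ∩ 2·signedArea(CED) = -526/3]
2. C_y = -17/3  [2·signedArea(CAE) = -526/3 ∩ 2·signedArea(CED) = -526/3]
   → C = (-8, -17/3)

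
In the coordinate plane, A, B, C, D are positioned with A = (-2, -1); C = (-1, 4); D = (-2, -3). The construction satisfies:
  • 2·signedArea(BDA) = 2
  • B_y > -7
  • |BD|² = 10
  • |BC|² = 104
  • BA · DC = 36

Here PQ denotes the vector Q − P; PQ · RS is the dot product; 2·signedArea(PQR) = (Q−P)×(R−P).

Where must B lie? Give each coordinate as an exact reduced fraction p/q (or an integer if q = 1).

B = (-3, -6)

1. B_x = -3  [BA · DC = 36 ∩ 2·signedArea(BDA) = 2]
2. B_y = -6  [BA · DC = 36 ∩ 2·signedArea(BDA) = 2]
   → B = (-3, -6)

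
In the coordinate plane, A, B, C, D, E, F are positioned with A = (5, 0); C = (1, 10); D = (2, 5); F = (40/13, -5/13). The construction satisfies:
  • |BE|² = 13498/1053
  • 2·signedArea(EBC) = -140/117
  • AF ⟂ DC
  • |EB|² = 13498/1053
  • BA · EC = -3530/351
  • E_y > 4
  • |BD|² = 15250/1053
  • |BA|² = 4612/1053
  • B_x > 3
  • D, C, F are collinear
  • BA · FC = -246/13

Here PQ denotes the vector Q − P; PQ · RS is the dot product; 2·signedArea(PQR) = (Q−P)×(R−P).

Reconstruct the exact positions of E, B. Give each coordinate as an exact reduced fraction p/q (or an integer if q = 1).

1. B_x = 419/117  [line 27/13·x + -135/13·y + 111/13 = 0 ∩ |BD|² = 15250/1053]
2. B_y = 20/13  [line 27/13·x + -135/13·y + 111/13 = 0 ∩ |BD|² = 15250/1053]
   → B = (419/117, 20/13)
3. E_x = 8/3  [2·signedArea(EBC) = -140/117 ∩ BA · EC = -3530/351]
4. E_y = 5  [2·signedArea(EBC) = -140/117 ∩ BA · EC = -3530/351]
   → E = (8/3, 5)

B = (419/117, 20/13)
E = (8/3, 5)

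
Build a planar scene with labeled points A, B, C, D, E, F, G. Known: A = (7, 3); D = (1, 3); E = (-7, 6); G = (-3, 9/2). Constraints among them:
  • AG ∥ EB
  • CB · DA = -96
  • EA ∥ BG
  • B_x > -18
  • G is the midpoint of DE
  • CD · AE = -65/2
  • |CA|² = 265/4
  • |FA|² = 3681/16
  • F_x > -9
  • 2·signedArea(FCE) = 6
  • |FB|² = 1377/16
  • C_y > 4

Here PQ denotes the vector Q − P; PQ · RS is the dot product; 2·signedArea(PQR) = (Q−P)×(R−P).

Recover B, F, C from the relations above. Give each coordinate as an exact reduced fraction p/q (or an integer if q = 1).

B = (-17, 15/2)
C = (-1, 9/2)
F = (-8, 21/4)

1. B_x = -17  [EA ∥ BG ∩ AG ∥ EB]
2. B_y = 15/2  [EA ∥ BG ∩ AG ∥ EB]
   → B = (-17, 15/2)
3. C_x = -1  [CD · AE = -65/2 ∩ CB · DA = -96]
4. C_y = 9/2  [CD · AE = -65/2 ∩ CB · DA = -96]
   → C = (-1, 9/2)
5. F_x = -8  [line -3/2·x + -6·y + 39/2 = 0 ∩ |FB|² = 1377/16]
6. F_y = 21/4  [line -3/2·x + -6·y + 39/2 = 0 ∩ |FB|² = 1377/16]
   → F = (-8, 21/4)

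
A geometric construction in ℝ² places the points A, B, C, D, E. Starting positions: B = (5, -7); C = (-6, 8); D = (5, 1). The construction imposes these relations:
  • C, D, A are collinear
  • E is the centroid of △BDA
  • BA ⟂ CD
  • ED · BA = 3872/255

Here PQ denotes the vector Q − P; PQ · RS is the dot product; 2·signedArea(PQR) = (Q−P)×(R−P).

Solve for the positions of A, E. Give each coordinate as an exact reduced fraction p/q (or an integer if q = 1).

A = (733/85, -111/85)
E = (1583/255, -207/85)

1. A_x = 733/85  [C, D, A are collinear ∩ BA ⟂ CD]
2. A_y = -111/85  [C, D, A are collinear ∩ BA ⟂ CD]
   → A = (733/85, -111/85)
3. E_x = 1583/255  [E is the centroid of △BDA]
4. E_y = -207/85  [E is the centroid of △BDA]
   → E = (1583/255, -207/85)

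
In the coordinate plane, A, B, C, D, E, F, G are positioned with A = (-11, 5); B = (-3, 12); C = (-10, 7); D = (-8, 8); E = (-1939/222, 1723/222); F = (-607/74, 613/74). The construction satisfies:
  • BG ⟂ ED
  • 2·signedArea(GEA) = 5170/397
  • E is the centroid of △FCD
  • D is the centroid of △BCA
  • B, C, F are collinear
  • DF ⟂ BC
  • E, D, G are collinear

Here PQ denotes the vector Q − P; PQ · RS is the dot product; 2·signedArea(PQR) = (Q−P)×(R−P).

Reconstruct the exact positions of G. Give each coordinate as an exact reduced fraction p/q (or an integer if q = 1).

G = (-67623/29378, 289455/29378)

1. G_x = -67623/29378  [E, D, G are collinear ∩ BG ⟂ ED]
2. G_y = 289455/29378  [E, D, G are collinear ∩ BG ⟂ ED]
   → G = (-67623/29378, 289455/29378)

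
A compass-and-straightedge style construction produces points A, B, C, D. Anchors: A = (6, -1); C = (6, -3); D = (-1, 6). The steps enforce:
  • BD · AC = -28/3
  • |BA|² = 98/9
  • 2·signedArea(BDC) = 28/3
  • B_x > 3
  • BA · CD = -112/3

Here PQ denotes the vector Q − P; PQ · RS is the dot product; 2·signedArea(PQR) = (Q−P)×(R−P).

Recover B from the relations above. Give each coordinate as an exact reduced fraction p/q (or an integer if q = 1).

1. B_x = 11/3  [BA · CD = -112/3 ∩ 2·signedArea(BDC) = 28/3]
2. B_y = 4/3  [BA · CD = -112/3 ∩ 2·signedArea(BDC) = 28/3]
   → B = (11/3, 4/3)

B = (11/3, 4/3)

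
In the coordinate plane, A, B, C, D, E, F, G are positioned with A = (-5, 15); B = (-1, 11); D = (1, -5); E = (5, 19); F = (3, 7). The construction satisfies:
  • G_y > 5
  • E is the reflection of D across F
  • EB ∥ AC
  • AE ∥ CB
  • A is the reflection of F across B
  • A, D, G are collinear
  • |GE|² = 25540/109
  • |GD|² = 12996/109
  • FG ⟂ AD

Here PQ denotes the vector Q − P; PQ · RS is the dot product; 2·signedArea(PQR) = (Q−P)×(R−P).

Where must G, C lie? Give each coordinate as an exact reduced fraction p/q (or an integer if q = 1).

1. G_x = -233/109  [A, D, G are collinear ∩ FG ⟂ AD]
2. G_y = 595/109  [A, D, G are collinear ∩ FG ⟂ AD]
   → G = (-233/109, 595/109)
3. C_x = -11  [AE ∥ CB ∩ EB ∥ AC]
4. C_y = 7  [AE ∥ CB ∩ EB ∥ AC]
   → C = (-11, 7)

C = (-11, 7)
G = (-233/109, 595/109)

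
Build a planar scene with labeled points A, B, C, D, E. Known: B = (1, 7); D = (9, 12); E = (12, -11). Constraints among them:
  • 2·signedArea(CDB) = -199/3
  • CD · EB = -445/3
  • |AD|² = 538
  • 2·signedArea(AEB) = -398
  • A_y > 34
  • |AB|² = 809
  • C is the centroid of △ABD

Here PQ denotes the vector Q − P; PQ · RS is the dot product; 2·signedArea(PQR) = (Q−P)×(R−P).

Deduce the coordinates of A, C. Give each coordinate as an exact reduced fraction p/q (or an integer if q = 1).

A = (6, 35)
C = (16/3, 18)

1. A_x = 6  [line -18·x + -11·y + 493 = 0 ∩ |AD|² = 538]
2. A_y = 35  [line -18·x + -11·y + 493 = 0 ∩ |AD|² = 538]
   → A = (6, 35)
3. C_x = 16/3  [C is the centroid of △ABD]
4. C_y = 18  [C is the centroid of △ABD]
   → C = (16/3, 18)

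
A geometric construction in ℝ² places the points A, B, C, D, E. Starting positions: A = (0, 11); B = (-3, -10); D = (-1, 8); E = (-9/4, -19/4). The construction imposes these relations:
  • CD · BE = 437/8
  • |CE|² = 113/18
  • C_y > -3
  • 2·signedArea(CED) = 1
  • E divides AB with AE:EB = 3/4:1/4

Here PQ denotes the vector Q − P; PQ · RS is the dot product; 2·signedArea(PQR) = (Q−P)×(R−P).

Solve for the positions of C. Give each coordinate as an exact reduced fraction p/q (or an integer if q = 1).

C = (-25/12, -9/4)

1. C_x = -25/12  [2·signedArea(CED) = 1 ∩ CD · BE = 437/8]
2. C_y = -9/4  [2·signedArea(CED) = 1 ∩ CD · BE = 437/8]
   → C = (-25/12, -9/4)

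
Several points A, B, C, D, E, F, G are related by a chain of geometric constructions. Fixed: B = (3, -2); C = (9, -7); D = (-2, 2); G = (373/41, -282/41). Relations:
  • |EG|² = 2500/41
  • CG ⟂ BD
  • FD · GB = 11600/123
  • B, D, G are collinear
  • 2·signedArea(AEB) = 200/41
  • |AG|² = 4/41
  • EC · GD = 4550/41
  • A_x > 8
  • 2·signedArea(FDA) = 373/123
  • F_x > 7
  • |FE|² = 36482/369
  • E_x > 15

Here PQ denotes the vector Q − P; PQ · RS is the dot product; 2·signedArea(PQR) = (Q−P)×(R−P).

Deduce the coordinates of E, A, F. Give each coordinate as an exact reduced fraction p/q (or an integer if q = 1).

A = (365/41, -292/41)
E = (623/41, -482/41)
F = (910/123, -229/41)

1. E_x = 623/41  [line 455/41·x + -364/41·y + -273 = 0 ∩ |EG|² = 2500/41]
2. E_y = -482/41  [line 455/41·x + -364/41·y + -273 = 0 ∩ |EG|² = 2500/41]
   → E = (623/41, -482/41)
3. A_x = 365/41  [line -400/41·x + -500/41·y + 0 = 0 ∩ |AG|² = 4/41]
4. A_y = -292/41  [line -400/41·x + -500/41·y + 0 = 0 ∩ |AG|² = 4/41]
   → A = (365/41, -292/41)
5. F_x = 910/123  [2·signedArea(FDA) = 373/123 ∩ FD · GB = 11600/123]
6. F_y = -229/41  [2·signedArea(FDA) = 373/123 ∩ FD · GB = 11600/123]
   → F = (910/123, -229/41)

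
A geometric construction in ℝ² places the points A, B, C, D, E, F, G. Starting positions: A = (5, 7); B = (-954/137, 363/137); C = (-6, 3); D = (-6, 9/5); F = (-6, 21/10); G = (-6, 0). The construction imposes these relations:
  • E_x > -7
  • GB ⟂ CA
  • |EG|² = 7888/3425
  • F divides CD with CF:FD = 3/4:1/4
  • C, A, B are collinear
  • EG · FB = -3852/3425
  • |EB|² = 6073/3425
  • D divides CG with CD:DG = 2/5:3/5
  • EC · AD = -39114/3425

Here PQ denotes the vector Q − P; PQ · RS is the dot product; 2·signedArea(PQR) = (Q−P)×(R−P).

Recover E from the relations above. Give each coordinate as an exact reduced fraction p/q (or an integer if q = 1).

1. E_x = -866/137  [EC · AD = -39114/3425 ∩ EG · FB = -3852/3425]
2. E_y = 1016/685  [EC · AD = -39114/3425 ∩ EG · FB = -3852/3425]
   → E = (-866/137, 1016/685)

E = (-866/137, 1016/685)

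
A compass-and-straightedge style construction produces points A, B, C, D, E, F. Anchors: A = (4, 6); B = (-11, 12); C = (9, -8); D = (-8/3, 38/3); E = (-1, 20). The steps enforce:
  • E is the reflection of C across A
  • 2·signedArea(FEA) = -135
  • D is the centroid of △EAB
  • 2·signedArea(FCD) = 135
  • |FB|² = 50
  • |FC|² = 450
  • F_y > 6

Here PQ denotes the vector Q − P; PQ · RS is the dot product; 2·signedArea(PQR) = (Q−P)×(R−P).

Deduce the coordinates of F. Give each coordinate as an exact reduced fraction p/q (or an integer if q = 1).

F = (-6, 7)

1. F_x = -6  [2·signedArea(FCD) = 135 ∩ 2·signedArea(FEA) = -135]
2. F_y = 7  [2·signedArea(FCD) = 135 ∩ 2·signedArea(FEA) = -135]
   → F = (-6, 7)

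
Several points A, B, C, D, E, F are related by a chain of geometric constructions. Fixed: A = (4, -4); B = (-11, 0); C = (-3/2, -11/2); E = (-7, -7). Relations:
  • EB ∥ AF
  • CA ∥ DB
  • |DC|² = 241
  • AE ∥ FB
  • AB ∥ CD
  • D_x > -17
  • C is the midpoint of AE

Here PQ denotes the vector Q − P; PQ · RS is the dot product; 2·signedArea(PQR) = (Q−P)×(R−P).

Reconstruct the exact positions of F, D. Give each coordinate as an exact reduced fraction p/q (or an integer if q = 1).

D = (-33/2, -3/2)
F = (0, 3)

1. F_x = 0  [AE ∥ FB ∩ EB ∥ AF]
2. F_y = 3  [AE ∥ FB ∩ EB ∥ AF]
   → F = (0, 3)
3. D_x = -33/2  [CA ∥ DB ∩ AB ∥ CD]
4. D_y = -3/2  [CA ∥ DB ∩ AB ∥ CD]
   → D = (-33/2, -3/2)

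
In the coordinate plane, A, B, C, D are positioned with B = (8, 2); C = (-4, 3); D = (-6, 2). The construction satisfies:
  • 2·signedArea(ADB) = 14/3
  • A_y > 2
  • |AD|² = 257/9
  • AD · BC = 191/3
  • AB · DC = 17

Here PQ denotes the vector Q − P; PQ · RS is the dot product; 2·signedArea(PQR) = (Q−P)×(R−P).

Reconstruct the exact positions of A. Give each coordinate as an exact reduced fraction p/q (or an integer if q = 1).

A = (-2/3, 7/3)

1. A_x = -2/3  [2·signedArea(ADB) = 14/3 ∩ AB · DC = 17]
2. A_y = 7/3  [2·signedArea(ADB) = 14/3 ∩ AB · DC = 17]
   → A = (-2/3, 7/3)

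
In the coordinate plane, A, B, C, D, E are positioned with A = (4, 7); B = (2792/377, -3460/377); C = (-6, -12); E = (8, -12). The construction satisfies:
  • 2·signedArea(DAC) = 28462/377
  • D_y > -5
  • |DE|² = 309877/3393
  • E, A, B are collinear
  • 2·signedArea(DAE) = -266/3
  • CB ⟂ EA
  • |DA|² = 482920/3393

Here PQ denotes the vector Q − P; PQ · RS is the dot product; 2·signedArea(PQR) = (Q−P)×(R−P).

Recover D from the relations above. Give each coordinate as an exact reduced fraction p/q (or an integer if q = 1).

D = (2038/1131, -5345/1131)

1. D_x = 2038/1131  [2·signedArea(DAC) = 28462/377 ∩ 2·signedArea(DAE) = -266/3]
2. D_y = -5345/1131  [2·signedArea(DAC) = 28462/377 ∩ 2·signedArea(DAE) = -266/3]
   → D = (2038/1131, -5345/1131)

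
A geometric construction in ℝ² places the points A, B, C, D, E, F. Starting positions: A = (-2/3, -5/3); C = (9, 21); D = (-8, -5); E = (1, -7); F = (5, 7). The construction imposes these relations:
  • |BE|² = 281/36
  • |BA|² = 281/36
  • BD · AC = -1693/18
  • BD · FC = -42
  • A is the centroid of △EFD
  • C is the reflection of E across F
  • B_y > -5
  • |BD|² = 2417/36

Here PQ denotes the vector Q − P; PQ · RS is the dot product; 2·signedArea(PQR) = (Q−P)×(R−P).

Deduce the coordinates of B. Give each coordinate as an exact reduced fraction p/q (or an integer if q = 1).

B = (1/6, -13/3)

1. B_x = 1/6  [BD · AC = -1693/18 ∩ BD · FC = -42]
2. B_y = -13/3  [BD · AC = -1693/18 ∩ BD · FC = -42]
   → B = (1/6, -13/3)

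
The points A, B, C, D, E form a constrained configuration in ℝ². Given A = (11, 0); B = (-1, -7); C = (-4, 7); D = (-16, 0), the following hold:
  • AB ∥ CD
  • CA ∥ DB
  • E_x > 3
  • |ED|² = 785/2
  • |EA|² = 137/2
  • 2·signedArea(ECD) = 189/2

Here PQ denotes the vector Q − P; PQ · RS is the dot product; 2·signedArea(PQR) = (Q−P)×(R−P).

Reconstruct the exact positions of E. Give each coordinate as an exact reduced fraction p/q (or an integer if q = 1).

E = (7/2, 7/2)

1. E_x = 7/2  [line 7·x + -12·y + 35/2 = 0 ∩ |ED|² = 785/2]
2. E_y = 7/2  [line 7·x + -12·y + 35/2 = 0 ∩ |ED|² = 785/2]
   → E = (7/2, 7/2)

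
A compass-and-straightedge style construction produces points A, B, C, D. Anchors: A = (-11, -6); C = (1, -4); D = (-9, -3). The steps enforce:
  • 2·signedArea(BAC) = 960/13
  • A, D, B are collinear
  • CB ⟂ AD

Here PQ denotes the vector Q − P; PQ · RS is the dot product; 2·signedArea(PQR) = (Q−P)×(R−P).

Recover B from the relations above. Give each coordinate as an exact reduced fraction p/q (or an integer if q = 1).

B = (-83/13, 12/13)

1. B_x = -83/13  [A, D, B are collinear ∩ CB ⟂ AD]
2. B_y = 12/13  [A, D, B are collinear ∩ CB ⟂ AD]
   → B = (-83/13, 12/13)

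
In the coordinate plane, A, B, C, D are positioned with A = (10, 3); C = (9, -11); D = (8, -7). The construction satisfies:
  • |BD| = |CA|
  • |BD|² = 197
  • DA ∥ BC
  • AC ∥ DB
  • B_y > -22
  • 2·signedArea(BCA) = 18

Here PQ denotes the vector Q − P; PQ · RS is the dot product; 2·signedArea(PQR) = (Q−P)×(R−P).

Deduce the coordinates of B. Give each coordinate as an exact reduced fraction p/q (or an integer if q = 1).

B = (7, -21)

1. B_x = 7  [DA ∥ BC ∩ AC ∥ DB]
2. B_y = -21  [DA ∥ BC ∩ AC ∥ DB]
   → B = (7, -21)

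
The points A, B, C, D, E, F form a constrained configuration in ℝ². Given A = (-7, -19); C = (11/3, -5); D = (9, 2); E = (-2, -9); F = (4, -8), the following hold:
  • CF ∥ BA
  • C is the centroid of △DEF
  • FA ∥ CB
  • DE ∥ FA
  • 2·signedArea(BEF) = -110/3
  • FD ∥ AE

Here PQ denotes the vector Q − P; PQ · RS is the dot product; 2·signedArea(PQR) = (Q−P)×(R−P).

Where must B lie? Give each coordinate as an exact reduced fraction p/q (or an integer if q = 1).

B = (-22/3, -16)

1. B_x = -22/3  [CF ∥ BA ∩ FA ∥ CB]
2. B_y = -16  [CF ∥ BA ∩ FA ∥ CB]
   → B = (-22/3, -16)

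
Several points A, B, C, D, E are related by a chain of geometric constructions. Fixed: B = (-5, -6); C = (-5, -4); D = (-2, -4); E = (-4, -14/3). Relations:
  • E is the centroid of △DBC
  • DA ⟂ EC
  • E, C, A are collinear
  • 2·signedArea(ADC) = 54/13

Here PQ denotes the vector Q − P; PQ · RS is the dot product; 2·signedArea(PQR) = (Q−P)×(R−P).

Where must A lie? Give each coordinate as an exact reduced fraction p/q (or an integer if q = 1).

A = (-38/13, -70/13)

1. A_x = -38/13  [E, C, A are collinear ∩ DA ⟂ EC]
2. A_y = -70/13  [E, C, A are collinear ∩ DA ⟂ EC]
   → A = (-38/13, -70/13)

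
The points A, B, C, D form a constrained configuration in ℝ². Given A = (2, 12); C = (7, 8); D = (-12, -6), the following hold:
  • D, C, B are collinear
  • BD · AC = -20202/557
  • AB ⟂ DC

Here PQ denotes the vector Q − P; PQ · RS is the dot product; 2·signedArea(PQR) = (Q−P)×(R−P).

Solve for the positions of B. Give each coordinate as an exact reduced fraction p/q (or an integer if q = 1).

B = (3158/557, 3910/557)

1. B_x = 3158/557  [D, C, B are collinear ∩ AB ⟂ DC]
2. B_y = 3910/557  [D, C, B are collinear ∩ AB ⟂ DC]
   → B = (3158/557, 3910/557)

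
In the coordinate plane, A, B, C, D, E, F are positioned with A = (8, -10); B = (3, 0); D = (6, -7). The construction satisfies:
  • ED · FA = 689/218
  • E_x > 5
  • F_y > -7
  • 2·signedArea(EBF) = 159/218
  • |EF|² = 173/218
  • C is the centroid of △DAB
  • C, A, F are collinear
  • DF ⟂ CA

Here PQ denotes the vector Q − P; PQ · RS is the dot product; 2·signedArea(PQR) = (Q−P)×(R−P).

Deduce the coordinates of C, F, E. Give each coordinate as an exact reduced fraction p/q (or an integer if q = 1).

C = (17/3, -17/3)
E = (6, -6)
F = (1373/218, -1491/218)

1. C_x = 17/3  [C is the centroid of △DAB]
2. C_y = -17/3  [C is the centroid of △DAB]
   → C = (17/3, -17/3)
3. F_x = 1373/218  [C, A, F are collinear ∩ DF ⟂ CA]
4. F_y = -1491/218  [C, A, F are collinear ∩ DF ⟂ CA]
   → F = (1373/218, -1491/218)
5. E_x = 6  [2·signedArea(EBF) = 159/218 ∩ ED · FA = 689/218]
6. E_y = -6  [2·signedArea(EBF) = 159/218 ∩ ED · FA = 689/218]
   → E = (6, -6)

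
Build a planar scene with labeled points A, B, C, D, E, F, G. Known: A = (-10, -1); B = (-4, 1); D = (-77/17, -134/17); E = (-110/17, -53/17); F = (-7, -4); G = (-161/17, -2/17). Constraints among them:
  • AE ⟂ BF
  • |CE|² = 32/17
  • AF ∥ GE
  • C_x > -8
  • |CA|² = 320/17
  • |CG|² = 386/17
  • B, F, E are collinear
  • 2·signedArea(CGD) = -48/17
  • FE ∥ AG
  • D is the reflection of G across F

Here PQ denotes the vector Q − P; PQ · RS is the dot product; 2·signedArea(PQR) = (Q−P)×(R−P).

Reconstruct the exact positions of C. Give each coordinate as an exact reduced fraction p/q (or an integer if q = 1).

1. C_x = -122/17  [line 132/17·x + 84/17·y + 1308/17 = 0 ∩ |CA|² = 320/17]
2. C_y = -73/17  [line 132/17·x + 84/17·y + 1308/17 = 0 ∩ |CA|² = 320/17]
   → C = (-122/17, -73/17)

C = (-122/17, -73/17)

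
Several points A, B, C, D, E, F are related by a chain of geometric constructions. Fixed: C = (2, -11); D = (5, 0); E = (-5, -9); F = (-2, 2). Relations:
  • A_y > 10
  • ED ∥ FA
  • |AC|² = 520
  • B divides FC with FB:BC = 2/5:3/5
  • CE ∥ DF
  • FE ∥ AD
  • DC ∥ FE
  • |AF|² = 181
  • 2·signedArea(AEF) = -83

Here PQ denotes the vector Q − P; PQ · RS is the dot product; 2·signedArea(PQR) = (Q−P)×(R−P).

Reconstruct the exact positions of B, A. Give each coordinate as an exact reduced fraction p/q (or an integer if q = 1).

1. B_x = -2/5  [B divides FC with FB:BC = 2/5:3/5]
2. B_y = -16/5  [B divides FC with FB:BC = 2/5:3/5]
   → B = (-2/5, -16/5)
3. A_x = 8  [FE ∥ AD ∩ ED ∥ FA]
4. A_y = 11  [FE ∥ AD ∩ ED ∥ FA]
   → A = (8, 11)

A = (8, 11)
B = (-2/5, -16/5)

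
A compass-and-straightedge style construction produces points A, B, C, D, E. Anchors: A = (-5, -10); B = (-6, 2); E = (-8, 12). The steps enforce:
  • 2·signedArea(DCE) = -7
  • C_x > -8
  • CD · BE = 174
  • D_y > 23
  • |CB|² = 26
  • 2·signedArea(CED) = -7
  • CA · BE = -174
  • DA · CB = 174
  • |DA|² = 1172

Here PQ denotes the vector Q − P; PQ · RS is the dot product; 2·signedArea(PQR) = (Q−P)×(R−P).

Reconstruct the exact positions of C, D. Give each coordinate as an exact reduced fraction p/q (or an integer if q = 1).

1. C_x = -7  [line 2·x + -10·y + 84 = 0 ∩ |CB|² = 26]
2. C_y = 7  [line 2·x + -10·y + 84 = 0 ∩ |CB|² = 26]
   → C = (-7, 7)
3. D_x = -9  [2·signedArea(CED) = -7 ∩ DA · CB = 174]
4. D_y = 24  [2·signedArea(CED) = -7 ∩ DA · CB = 174]
   → D = (-9, 24)

C = (-7, 7)
D = (-9, 24)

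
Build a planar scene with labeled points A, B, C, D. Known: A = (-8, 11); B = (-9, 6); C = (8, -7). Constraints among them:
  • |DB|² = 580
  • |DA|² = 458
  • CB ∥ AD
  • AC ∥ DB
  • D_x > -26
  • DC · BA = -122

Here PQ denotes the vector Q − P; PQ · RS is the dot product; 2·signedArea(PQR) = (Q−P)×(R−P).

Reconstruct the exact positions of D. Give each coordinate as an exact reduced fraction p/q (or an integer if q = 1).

1. D_x = -25  [AC ∥ DB ∩ CB ∥ AD]
2. D_y = 24  [AC ∥ DB ∩ CB ∥ AD]
   → D = (-25, 24)

D = (-25, 24)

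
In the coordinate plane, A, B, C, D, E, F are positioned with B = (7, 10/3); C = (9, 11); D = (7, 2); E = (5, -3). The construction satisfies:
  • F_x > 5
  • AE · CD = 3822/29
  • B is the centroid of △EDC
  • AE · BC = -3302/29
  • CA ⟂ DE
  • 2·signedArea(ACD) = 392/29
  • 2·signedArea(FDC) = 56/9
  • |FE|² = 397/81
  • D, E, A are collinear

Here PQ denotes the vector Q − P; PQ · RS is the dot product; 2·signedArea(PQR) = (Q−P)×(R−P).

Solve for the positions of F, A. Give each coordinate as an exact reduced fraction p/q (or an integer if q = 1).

1. F_x = 17/3  [line -9·x + 2·y + 475/9 = 0 ∩ |FE|² = 397/81]
2. F_y = -8/9  [line -9·x + 2·y + 475/9 = 0 ∩ |FE|² = 397/81]
   → F = (17/3, -8/9)
3. A_x = 301/29  [D, E, A are collinear ∩ CA ⟂ DE]
4. A_y = 303/29  [D, E, A are collinear ∩ CA ⟂ DE]
   → A = (301/29, 303/29)

A = (301/29, 303/29)
F = (17/3, -8/9)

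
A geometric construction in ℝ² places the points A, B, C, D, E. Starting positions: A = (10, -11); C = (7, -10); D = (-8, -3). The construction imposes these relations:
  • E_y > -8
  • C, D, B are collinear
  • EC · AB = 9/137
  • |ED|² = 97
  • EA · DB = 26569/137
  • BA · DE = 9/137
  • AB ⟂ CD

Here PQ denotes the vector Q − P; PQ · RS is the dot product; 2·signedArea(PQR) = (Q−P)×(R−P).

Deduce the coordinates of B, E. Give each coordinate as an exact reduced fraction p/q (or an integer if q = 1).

B = (1349/137, -1552/137)
E = (1, -7)

1. B_x = 1349/137  [C, D, B are collinear ∩ AB ⟂ CD]
2. B_y = -1552/137  [C, D, B are collinear ∩ AB ⟂ CD]
   → B = (1349/137, -1552/137)
3. E_x = 1  [EC · AB = 9/137 ∩ EA · DB = 26569/137]
4. E_y = -7  [EC · AB = 9/137 ∩ EA · DB = 26569/137]
   → E = (1, -7)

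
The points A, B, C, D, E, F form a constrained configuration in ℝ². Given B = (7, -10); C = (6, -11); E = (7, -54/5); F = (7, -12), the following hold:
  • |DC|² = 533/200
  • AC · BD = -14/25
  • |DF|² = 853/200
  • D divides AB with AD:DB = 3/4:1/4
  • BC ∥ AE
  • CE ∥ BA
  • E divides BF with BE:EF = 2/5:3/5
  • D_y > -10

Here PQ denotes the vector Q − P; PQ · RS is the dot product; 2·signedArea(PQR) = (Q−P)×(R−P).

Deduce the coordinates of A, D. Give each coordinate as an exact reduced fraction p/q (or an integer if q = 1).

1. A_x = 8  [BC ∥ AE ∩ CE ∥ BA]
2. A_y = -49/5  [BC ∥ AE ∩ CE ∥ BA]
   → A = (8, -49/5)
3. D_x = 29/4  [D divides AB with AD:DB = 3/4:1/4]
4. D_y = -199/20  [D divides AB with AD:DB = 3/4:1/4]
   → D = (29/4, -199/20)

A = (8, -49/5)
D = (29/4, -199/20)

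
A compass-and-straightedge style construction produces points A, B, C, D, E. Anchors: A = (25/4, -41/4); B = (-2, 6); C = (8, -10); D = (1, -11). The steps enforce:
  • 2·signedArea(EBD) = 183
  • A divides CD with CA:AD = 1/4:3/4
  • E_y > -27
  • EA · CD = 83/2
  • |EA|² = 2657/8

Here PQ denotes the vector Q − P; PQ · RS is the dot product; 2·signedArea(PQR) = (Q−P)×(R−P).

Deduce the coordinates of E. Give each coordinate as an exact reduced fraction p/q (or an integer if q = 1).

1. E_x = 29/2  [2·signedArea(EBD) = 183 ∩ EA · CD = 83/2]
2. E_y = -53/2  [2·signedArea(EBD) = 183 ∩ EA · CD = 83/2]
   → E = (29/2, -53/2)

E = (29/2, -53/2)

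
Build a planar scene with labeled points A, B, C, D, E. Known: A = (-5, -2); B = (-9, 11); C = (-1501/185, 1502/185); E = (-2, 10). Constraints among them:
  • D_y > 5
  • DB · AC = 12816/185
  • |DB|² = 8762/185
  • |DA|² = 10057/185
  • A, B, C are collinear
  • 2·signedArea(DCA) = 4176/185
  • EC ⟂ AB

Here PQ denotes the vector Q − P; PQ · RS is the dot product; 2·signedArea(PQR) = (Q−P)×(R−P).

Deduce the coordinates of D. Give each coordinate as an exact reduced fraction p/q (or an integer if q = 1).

D = (-932/185, 994/185)

1. D_x = -932/185  [2·signedArea(DCA) = 4176/185 ∩ DB · AC = 12816/185]
2. D_y = 994/185  [2·signedArea(DCA) = 4176/185 ∩ DB · AC = 12816/185]
   → D = (-932/185, 994/185)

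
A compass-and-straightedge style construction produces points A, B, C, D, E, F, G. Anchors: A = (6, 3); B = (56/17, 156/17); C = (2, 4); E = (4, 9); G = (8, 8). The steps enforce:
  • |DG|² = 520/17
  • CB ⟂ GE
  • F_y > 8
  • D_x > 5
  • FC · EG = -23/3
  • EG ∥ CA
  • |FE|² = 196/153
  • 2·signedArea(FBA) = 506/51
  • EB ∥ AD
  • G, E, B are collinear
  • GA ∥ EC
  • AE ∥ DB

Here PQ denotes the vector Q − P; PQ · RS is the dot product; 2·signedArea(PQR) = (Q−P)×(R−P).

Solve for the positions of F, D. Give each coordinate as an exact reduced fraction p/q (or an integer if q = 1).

D = (90/17, 54/17)
F = (260/51, 445/51)

1. F_x = 260/51  [2·signedArea(FBA) = 506/51 ∩ FC · EG = -23/3]
2. F_y = 445/51  [2·signedArea(FBA) = 506/51 ∩ FC · EG = -23/3]
   → F = (260/51, 445/51)
3. D_x = 90/17  [AE ∥ DB ∩ EB ∥ AD]
4. D_y = 54/17  [AE ∥ DB ∩ EB ∥ AD]
   → D = (90/17, 54/17)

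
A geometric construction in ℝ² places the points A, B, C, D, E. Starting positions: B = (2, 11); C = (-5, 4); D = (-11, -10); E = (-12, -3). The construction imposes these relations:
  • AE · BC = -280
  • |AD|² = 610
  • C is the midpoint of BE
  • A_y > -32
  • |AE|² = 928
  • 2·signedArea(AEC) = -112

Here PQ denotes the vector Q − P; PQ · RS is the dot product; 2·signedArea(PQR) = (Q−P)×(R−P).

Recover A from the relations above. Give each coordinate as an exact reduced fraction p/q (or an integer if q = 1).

1. A_x = -24  [AE · BC = -280 ∩ 2·signedArea(AEC) = -112]
2. A_y = -31  [AE · BC = -280 ∩ 2·signedArea(AEC) = -112]
   → A = (-24, -31)

A = (-24, -31)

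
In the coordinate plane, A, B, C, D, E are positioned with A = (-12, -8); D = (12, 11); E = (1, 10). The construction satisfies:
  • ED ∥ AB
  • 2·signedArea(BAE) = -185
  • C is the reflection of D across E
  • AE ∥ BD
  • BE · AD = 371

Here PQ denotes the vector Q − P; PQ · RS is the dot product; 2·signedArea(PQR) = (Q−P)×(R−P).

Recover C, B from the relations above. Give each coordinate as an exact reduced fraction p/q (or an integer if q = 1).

1. C_x = -10  [C is the reflection of D across E]
2. C_y = 9  [C is the reflection of D across E]
   → C = (-10, 9)
3. B_x = -1  [AE ∥ BD ∩ ED ∥ AB]
4. B_y = -7  [AE ∥ BD ∩ ED ∥ AB]
   → B = (-1, -7)

B = (-1, -7)
C = (-10, 9)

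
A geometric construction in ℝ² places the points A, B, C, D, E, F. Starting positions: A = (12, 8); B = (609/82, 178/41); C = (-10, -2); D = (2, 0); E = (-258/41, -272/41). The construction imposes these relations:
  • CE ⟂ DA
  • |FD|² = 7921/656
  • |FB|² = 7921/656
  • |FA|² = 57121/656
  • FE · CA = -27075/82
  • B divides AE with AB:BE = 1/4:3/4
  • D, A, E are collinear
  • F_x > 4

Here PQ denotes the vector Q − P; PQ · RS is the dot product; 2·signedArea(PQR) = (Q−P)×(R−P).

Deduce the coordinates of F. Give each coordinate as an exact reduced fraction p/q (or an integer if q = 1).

1. F_x = 773/164  [line -22·x + -10·y + 10283/82 = 0 ∩ |FA|² = 57121/656]
2. F_y = 89/41  [line -22·x + -10·y + 10283/82 = 0 ∩ |FA|² = 57121/656]
   → F = (773/164, 89/41)

F = (773/164, 89/41)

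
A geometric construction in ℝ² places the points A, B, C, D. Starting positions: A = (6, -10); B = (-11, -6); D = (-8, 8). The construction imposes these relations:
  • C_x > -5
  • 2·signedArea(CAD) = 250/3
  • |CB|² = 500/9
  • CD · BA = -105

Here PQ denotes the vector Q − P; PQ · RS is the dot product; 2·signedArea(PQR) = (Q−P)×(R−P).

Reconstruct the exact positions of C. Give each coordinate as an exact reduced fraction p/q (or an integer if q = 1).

1. C_x = -13/3  [CD · BA = -105 ∩ 2·signedArea(CAD) = 250/3]
2. C_y = -8/3  [CD · BA = -105 ∩ 2·signedArea(CAD) = 250/3]
   → C = (-13/3, -8/3)

C = (-13/3, -8/3)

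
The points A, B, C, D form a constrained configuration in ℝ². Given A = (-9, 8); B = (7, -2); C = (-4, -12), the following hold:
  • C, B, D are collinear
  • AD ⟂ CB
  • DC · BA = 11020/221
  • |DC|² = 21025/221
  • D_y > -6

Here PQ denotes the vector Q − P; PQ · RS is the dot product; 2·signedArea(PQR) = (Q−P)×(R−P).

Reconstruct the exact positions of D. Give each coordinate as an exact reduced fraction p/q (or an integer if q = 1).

D = (711/221, -1202/221)

1. D_x = 711/221  [C, B, D are collinear ∩ AD ⟂ CB]
2. D_y = -1202/221  [C, B, D are collinear ∩ AD ⟂ CB]
   → D = (711/221, -1202/221)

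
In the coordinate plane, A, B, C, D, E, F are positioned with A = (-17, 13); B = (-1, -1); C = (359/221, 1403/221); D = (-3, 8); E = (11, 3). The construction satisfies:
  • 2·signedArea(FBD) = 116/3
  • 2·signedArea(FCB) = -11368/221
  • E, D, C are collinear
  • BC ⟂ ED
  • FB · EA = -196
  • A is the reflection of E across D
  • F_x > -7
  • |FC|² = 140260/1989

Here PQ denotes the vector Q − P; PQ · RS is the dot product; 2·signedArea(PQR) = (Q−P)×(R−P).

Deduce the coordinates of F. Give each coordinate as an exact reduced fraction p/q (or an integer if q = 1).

1. F_x = -19/3  [2·signedArea(FBD) = 116/3 ∩ 2·signedArea(FCB) = -11368/221]
2. F_y = 11/3  [2·signedArea(FBD) = 116/3 ∩ 2·signedArea(FCB) = -11368/221]
   → F = (-19/3, 11/3)

F = (-19/3, 11/3)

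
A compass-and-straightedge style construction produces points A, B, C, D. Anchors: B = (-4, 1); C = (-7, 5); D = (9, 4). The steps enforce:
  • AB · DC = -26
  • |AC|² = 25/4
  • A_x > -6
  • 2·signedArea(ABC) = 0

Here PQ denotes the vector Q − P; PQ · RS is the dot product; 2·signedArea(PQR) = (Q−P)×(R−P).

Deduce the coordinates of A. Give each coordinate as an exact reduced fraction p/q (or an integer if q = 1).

A = (-11/2, 3)

1. A_x = -11/2  [2·signedArea(ABC) = 0 ∩ AB · DC = -26]
2. A_y = 3  [2·signedArea(ABC) = 0 ∩ AB · DC = -26]
   → A = (-11/2, 3)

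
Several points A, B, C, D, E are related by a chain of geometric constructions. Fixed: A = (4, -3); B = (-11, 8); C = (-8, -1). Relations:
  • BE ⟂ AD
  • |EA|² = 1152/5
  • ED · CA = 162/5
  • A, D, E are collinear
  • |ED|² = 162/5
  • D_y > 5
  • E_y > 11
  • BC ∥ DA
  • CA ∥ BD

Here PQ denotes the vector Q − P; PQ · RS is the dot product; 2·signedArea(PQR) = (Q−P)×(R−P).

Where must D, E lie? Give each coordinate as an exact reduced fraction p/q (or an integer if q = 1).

D = (1, 6)
E = (-4/5, 57/5)

1. D_x = 1  [BC ∥ DA ∩ CA ∥ BD]
2. D_y = 6  [BC ∥ DA ∩ CA ∥ BD]
   → D = (1, 6)
3. E_x = -4/5  [A, D, E are collinear ∩ BE ⟂ AD]
4. E_y = 57/5  [A, D, E are collinear ∩ BE ⟂ AD]
   → E = (-4/5, 57/5)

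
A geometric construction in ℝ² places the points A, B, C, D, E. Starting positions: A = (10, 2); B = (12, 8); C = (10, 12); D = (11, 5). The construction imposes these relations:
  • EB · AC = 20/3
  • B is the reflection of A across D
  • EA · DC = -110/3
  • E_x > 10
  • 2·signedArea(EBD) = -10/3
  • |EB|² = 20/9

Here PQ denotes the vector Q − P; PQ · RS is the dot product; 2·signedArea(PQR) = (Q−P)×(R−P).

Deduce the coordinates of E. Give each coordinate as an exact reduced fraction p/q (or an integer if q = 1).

E = (32/3, 22/3)

1. E_x = 32/3  [EA · DC = -110/3 ∩ EB · AC = 20/3]
2. E_y = 22/3  [EA · DC = -110/3 ∩ EB · AC = 20/3]
   → E = (32/3, 22/3)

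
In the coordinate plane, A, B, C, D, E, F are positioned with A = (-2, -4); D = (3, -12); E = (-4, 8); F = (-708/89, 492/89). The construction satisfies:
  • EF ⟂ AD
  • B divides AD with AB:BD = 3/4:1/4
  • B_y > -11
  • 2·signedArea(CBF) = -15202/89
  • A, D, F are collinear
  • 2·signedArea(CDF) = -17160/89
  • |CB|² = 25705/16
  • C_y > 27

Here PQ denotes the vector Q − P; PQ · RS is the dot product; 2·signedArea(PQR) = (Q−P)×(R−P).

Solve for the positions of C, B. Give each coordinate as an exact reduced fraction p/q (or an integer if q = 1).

1. B_x = 7/4  [B divides AD with AB:BD = 3/4:1/4]
2. B_y = -10  [B divides AD with AB:BD = 3/4:1/4]
   → B = (7/4, -10)
3. C_x = -11  [line -1382/89·x + -3455/356·y + 8983/89 = 0 ∩ |CB|² = 25705/16]
4. C_y = 28  [line -1382/89·x + -3455/356·y + 8983/89 = 0 ∩ |CB|² = 25705/16]
   → C = (-11, 28)

B = (7/4, -10)
C = (-11, 28)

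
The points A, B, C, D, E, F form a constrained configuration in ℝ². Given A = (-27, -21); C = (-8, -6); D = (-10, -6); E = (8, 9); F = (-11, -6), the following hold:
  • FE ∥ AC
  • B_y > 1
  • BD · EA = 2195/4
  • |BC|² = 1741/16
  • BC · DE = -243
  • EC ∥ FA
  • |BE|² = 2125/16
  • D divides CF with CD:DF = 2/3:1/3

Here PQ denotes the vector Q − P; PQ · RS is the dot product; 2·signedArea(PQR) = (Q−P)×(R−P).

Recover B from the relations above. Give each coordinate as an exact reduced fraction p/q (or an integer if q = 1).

1. B_x = -3/4  [BD · EA = 2195/4 ∩ BC · DE = -243]
2. B_y = 3/2  [BD · EA = 2195/4 ∩ BC · DE = -243]
   → B = (-3/4, 3/2)

B = (-3/4, 3/2)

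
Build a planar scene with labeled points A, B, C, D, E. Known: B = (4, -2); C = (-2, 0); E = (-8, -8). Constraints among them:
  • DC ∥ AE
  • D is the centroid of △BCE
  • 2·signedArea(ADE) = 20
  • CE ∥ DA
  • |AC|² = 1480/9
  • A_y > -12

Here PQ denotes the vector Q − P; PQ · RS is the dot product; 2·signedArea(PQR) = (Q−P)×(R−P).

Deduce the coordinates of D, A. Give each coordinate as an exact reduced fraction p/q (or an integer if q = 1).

A = (-8, -34/3)
D = (-2, -10/3)

1. D_x = -2  [D is the centroid of △BCE]
2. D_y = -10/3  [D is the centroid of △BCE]
   → D = (-2, -10/3)
3. A_x = -8  [DC ∥ AE ∩ CE ∥ DA]
4. A_y = -34/3  [DC ∥ AE ∩ CE ∥ DA]
   → A = (-8, -34/3)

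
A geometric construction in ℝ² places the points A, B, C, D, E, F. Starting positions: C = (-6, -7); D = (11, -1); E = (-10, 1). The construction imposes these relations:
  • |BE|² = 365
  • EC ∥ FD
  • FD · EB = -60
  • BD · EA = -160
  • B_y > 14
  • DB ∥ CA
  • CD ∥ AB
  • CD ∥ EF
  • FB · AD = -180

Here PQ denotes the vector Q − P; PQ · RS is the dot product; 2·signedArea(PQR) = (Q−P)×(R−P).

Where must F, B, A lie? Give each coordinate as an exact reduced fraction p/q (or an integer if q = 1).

A = (-14, 9)
B = (3, 15)
F = (7, 7)

1. F_x = 7  [EC ∥ FD ∩ CD ∥ EF]
2. F_y = 7  [EC ∥ FD ∩ CD ∥ EF]
   → F = (7, 7)
3. B_x = 3  [line 4·x + -8·y + 108 = 0 ∩ |BE|² = 365]
4. B_y = 15  [line 4·x + -8·y + 108 = 0 ∩ |BE|² = 365]
   → B = (3, 15)
5. A_x = -14  [BD · EA = -160 ∩ CD ∥ AB]
6. A_y = 9  [BD · EA = -160 ∩ CD ∥ AB]
   → A = (-14, 9)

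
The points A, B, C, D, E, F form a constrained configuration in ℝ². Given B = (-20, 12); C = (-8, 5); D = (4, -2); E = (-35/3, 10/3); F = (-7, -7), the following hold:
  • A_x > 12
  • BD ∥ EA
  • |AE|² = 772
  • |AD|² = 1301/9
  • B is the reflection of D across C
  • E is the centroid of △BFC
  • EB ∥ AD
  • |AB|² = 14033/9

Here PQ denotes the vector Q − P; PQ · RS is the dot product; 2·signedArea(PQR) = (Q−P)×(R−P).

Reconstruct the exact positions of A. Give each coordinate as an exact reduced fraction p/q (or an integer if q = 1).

1. A_x = 37/3  [EB ∥ AD ∩ BD ∥ EA]
2. A_y = -32/3  [EB ∥ AD ∩ BD ∥ EA]
   → A = (37/3, -32/3)

A = (37/3, -32/3)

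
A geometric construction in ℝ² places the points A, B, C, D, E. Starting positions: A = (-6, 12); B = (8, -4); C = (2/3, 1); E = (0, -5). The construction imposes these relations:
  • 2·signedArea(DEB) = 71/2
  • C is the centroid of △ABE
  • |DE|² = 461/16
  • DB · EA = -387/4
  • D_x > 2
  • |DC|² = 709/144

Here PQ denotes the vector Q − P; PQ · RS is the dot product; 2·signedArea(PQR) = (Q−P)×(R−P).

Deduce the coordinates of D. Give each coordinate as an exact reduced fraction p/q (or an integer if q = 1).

D = (5/2, -1/4)

1. D_x = 5/2  [2·signedArea(DEB) = 71/2 ∩ DB · EA = -387/4]
2. D_y = -1/4  [2·signedArea(DEB) = 71/2 ∩ DB · EA = -387/4]
   → D = (5/2, -1/4)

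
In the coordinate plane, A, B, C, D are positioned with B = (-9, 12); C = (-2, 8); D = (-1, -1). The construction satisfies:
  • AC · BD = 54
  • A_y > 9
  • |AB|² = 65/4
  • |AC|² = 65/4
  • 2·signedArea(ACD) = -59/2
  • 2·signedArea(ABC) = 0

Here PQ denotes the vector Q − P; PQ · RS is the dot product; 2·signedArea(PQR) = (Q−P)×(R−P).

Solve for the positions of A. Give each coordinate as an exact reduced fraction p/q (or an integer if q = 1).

1. A_x = -11/2  [2·signedArea(ABC) = 0 ∩ 2·signedArea(ACD) = -59/2]
2. A_y = 10  [2·signedArea(ABC) = 0 ∩ 2·signedArea(ACD) = -59/2]
   → A = (-11/2, 10)

A = (-11/2, 10)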